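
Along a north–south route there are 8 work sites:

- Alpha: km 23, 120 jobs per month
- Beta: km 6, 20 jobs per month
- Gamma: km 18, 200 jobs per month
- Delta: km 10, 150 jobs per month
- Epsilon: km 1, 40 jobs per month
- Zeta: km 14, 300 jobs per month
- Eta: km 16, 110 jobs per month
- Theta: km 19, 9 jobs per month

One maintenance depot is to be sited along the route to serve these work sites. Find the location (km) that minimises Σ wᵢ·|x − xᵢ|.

x = 14

For a sum of weighted absolute distances on a line, the optimum is the weighted median (not the mean). Total weight W = 949; half-weight = 474.5.
Sort by position and accumulate weight:
  km 1 (Epsilon, w=40) → cum 40
  km 6 (Beta, w=20) → cum 60
  km 10 (Delta, w=150) → cum 210
  km 14 (Zeta, w=300) → cum 510  ≥ 474.5 → median here
  km 16 (Eta, w=110) → cum 620
  km 18 (Gamma, w=200) → cum 820
  km 19 (Theta, w=9) → cum 829
  km 23 (Alpha, w=120) → cum 949
Optimal location: km 14.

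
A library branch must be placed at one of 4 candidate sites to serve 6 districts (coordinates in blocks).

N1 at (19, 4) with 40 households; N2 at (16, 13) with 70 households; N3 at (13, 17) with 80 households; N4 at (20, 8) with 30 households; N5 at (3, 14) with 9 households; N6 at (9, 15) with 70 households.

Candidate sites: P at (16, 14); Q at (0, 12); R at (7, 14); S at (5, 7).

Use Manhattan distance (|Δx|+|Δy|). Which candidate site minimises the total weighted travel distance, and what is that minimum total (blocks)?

P, total 2047 blocks

Total weighted distance at each candidate:
  P (16, 14): total = 2047
  Q (0, 12): total = 5315
  R (7, 14): total = 3116
  S (5, 7): total = 4711
Minimum is at P with total 2047 blocks.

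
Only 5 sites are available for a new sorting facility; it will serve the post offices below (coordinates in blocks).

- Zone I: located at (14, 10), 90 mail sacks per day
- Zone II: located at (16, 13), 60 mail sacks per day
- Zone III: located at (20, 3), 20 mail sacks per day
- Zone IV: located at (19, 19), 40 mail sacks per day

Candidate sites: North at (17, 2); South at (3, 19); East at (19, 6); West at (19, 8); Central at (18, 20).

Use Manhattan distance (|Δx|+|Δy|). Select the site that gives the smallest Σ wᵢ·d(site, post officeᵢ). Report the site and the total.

Total weighted distance at each candidate:
  North (17, 2): total = 2550
  South (3, 19): total = 4240
  East (19, 6): total = 2010
  West (19, 8): total = 1670
  Central (18, 20): total = 2260
Minimum is at West with total 1670 blocks.

West, total 1670 blocks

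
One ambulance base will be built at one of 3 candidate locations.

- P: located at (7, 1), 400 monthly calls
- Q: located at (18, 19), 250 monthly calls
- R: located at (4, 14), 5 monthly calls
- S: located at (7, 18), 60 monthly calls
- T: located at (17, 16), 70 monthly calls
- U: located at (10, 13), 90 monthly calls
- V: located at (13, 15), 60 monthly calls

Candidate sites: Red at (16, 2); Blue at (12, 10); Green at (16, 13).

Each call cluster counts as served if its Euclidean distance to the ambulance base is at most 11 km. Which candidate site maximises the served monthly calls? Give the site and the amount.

Blue, covering 935

Coverage radius r = 11 km; a point is covered iff (Δx)²+(Δy)² ≤ 11² = 121.
  Red (16, 2): covers {P} → 400
  Blue (12, 10): covers {P, Q, R, S, T, U, V} → 935
  Green (16, 13): covers {Q, S, T, U, V} → 530
Maximum coverage at Blue: 935 monthly calls.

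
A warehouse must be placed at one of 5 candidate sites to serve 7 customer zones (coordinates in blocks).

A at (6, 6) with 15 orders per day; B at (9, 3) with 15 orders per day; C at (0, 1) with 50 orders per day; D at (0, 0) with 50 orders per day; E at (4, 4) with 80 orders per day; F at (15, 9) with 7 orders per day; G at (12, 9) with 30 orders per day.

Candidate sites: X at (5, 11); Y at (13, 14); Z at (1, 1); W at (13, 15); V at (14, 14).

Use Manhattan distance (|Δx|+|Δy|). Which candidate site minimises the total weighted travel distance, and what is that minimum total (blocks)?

Z, total 1654 blocks

Total weighted distance at each candidate:
  X (5, 11): total = 2814
  Y (13, 14): total = 4849
  Z (1, 1): total = 1654
  W (13, 15): total = 5096
  V (14, 14): total = 5082
Minimum is at Z with total 1654 blocks.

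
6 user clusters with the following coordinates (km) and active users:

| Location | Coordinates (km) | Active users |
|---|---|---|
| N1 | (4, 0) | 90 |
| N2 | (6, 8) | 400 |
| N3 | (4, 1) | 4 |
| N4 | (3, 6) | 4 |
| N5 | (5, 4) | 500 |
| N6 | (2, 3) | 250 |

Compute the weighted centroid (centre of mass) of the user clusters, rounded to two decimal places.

The minimiser of Σwᵢ‖p−pᵢ‖² is the weighted centroid p* = (Σwᵢpᵢ)/(Σwᵢ).
Σwᵢ = 1248.
Σwᵢxᵢ = 90·4 + 400·6 + 4·4 + 4·3 + 500·5 + 250·2 = 5788.
Σwᵢyᵢ = 90·0 + 400·8 + 4·1 + 4·6 + 500·4 + 250·3 = 5978.
x* = 5788/1248 = 4.64, y* = 5978/1248 = 4.79.

(4.64, 4.79)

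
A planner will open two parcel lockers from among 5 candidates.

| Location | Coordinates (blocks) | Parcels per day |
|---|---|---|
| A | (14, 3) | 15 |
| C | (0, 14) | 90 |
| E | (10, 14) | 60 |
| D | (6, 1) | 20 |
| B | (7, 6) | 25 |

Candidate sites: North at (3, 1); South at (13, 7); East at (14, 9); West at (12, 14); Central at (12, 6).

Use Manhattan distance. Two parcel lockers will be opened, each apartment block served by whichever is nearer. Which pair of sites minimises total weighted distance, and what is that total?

{West, Central}, total 1620

Evaluate every pair (each demand assigned to the nearer of the two):
  {West, Central}: total = 1620
  {North, West}: total = 1680
  {South, West}: total = 1710
  {East, West}: total = 1860
  {North, Central}: total = 2300
  {North, South}: total = 2350
  {North, East}: total = 2355
  {East, Central}: total = 2670
  {South, East}: total = 2760
  {South, Central}: total = 2820
Best pair: {West, Central} with total 1620.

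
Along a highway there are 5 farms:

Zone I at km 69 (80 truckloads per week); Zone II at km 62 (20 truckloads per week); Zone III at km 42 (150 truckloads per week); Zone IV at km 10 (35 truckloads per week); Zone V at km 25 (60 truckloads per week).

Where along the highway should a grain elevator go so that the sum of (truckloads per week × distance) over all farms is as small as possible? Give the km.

For a sum of weighted absolute distances on a line, the optimum is the weighted median (not the mean). Total weight W = 345; half-weight = 172.5.
Sort by position and accumulate weight:
  km 10 (Zone IV, w=35) → cum 35
  km 25 (Zone V, w=60) → cum 95
  km 42 (Zone III, w=150) → cum 245  ≥ 172.5 → median here
  km 62 (Zone II, w=20) → cum 265
  km 69 (Zone I, w=80) → cum 345
Optimal location: km 42.

x = 42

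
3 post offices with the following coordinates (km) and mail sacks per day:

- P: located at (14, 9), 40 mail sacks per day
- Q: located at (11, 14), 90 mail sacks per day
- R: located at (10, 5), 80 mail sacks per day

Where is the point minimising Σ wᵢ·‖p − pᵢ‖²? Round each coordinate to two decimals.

The minimiser of Σwᵢ‖p−pᵢ‖² is the weighted centroid p* = (Σwᵢpᵢ)/(Σwᵢ).
Σwᵢ = 210.
Σwᵢxᵢ = 40·14 + 90·11 + 80·10 = 2350.
Σwᵢyᵢ = 40·9 + 90·14 + 80·5 = 2020.
x* = 2350/210 = 11.19, y* = 2020/210 = 9.62.

(11.19, 9.62)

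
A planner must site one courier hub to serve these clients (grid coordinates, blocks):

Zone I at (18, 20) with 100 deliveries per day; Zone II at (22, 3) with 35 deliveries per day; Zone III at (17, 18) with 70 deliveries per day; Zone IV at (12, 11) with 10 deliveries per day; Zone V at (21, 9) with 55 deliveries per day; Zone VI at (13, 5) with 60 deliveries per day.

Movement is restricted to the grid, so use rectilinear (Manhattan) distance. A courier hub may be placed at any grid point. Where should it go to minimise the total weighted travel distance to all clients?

Manhattan distance separates: Σwᵢ(|x−xᵢ|+|y−yᵢ|) = Σwᵢ|x−xᵢ| + Σwᵢ|y−yᵢ|, so x and y are optimised independently as 1-D weighted medians.
Total weight W = 330; half = 165.
x-coordinate, sorted with cumulative weight:
  x=12 (Zone IV, w=10) cum 10
  x=13 (Zone VI, w=60) cum 70
  x=17 (Zone III, w=70) cum 140
  x=18 (Zone I, w=100) cum 240  ← median
  x=21 (Zone V, w=55) cum 295
  x=22 (Zone II, w=35) cum 330
⇒ x* = 18
y-coordinate, sorted with cumulative weight:
  y=3 (Zone II, w=35) cum 35
  y=5 (Zone VI, w=60) cum 95
  y=9 (Zone V, w=55) cum 150
  y=11 (Zone IV, w=10) cum 160
  y=18 (Zone III, w=70) cum 230  ← median
  y=20 (Zone I, w=100) cum 330
⇒ y* = 18

(18, 18)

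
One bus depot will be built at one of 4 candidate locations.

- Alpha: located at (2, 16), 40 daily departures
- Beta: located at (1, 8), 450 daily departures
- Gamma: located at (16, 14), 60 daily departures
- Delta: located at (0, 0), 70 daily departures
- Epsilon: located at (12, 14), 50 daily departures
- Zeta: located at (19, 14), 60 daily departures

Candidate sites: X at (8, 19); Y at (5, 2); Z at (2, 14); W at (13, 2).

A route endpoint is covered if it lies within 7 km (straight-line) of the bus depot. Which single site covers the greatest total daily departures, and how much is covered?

Z, covering 490

Coverage radius r = 7 km; a point is covered iff (Δx)²+(Δy)² ≤ 7² = 49.
  X (8, 19): covers {Alpha, Epsilon} → 90
  Y (5, 2): covers {Delta} → 70
  Z (2, 14): covers {Alpha, Beta} → 490
  W (13, 2): covers {none} → 0
Maximum coverage at Z: 490 daily departures.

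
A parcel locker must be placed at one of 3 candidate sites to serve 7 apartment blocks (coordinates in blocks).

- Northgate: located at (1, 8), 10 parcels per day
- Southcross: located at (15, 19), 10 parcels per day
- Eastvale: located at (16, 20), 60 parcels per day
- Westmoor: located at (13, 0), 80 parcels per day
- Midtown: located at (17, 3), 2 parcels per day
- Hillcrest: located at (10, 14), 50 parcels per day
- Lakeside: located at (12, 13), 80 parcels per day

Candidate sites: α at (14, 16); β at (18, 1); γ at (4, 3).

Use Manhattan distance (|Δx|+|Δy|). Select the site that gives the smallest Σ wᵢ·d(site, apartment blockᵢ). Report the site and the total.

α, total 2702 blocks

Total weighted distance at each candidate:
  α (14, 16): total = 2702
  β (18, 1): total = 4686
  γ (4, 3): total = 5366
Minimum is at α with total 2702 blocks.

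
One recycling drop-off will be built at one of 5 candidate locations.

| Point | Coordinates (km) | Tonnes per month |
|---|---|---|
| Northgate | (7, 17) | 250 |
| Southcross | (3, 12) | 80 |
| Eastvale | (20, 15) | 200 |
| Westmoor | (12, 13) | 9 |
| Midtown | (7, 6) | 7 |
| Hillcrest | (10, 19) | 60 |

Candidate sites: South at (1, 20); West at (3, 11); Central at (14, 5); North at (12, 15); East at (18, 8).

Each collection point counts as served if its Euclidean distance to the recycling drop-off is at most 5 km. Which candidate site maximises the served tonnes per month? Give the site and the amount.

West, covering 80

Coverage radius r = 5 km; a point is covered iff (Δx)²+(Δy)² ≤ 5² = 25.
  South (1, 20): covers {none} → 0
  West (3, 11): covers {Southcross} → 80
  Central (14, 5): covers {none} → 0
  North (12, 15): covers {Westmoor, Hillcrest} → 69
  East (18, 8): covers {none} → 0
Maximum coverage at West: 80 tonnes per month.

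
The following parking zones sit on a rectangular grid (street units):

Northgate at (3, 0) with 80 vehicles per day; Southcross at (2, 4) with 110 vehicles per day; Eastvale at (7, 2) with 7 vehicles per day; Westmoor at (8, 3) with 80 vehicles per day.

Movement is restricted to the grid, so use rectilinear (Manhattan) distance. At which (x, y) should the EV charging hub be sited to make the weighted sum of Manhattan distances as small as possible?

(3, 3)

Manhattan distance separates: Σwᵢ(|x−xᵢ|+|y−yᵢ|) = Σwᵢ|x−xᵢ| + Σwᵢ|y−yᵢ|, so x and y are optimised independently as 1-D weighted medians.
Total weight W = 277; half = 138.5.
x-coordinate, sorted with cumulative weight:
  x=2 (Southcross, w=110) cum 110
  x=3 (Northgate, w=80) cum 190  ← median
  x=7 (Eastvale, w=7) cum 197
  x=8 (Westmoor, w=80) cum 277
⇒ x* = 3
y-coordinate, sorted with cumulative weight:
  y=0 (Northgate, w=80) cum 80
  y=2 (Eastvale, w=7) cum 87
  y=3 (Westmoor, w=80) cum 167  ← median
  y=4 (Southcross, w=110) cum 277
⇒ y* = 3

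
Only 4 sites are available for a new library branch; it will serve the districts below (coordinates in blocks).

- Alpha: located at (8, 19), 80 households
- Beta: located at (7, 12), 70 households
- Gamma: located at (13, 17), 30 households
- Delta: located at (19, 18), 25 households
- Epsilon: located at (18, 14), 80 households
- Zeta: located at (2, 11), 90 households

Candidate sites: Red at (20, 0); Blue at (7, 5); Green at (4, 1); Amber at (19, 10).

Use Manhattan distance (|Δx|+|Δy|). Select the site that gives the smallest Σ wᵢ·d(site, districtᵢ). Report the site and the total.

Amber, total 5190 blocks

Total weighted distance at each candidate:
  Red (20, 0): total = 9315
  Blue (7, 5): total = 5445
  Green (4, 1): total = 7530
  Amber (19, 10): total = 5190
Minimum is at Amber with total 5190 blocks.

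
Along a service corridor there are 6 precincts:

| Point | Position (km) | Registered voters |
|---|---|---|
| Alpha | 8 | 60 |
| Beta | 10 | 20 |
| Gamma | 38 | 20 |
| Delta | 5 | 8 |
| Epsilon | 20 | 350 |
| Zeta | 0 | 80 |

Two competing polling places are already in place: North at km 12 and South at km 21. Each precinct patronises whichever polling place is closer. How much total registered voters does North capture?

168

The indifferent point is the midpoint (12+21)/2 = 16.5; precincts left of it (closer to North at 12) go to North, those right go to South.
  Zeta at 0 (w=80) → North
  Delta at 5 (w=8) → North
  Alpha at 8 (w=60) → North
  Beta at 10 (w=20) → North
  Epsilon at 20 (w=350) → South
  Gamma at 38 (w=20) → South
North captures 168; South captures 370.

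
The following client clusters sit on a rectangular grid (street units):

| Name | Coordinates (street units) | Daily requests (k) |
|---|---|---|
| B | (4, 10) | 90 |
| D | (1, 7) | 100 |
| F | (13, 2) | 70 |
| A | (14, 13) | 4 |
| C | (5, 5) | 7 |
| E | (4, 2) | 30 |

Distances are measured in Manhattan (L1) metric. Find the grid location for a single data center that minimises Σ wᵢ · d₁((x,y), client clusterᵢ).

(4, 7)

Manhattan distance separates: Σwᵢ(|x−xᵢ|+|y−yᵢ|) = Σwᵢ|x−xᵢ| + Σwᵢ|y−yᵢ|, so x and y are optimised independently as 1-D weighted medians.
Total weight W = 301; half = 150.5.
x-coordinate, sorted with cumulative weight:
  x=1 (D, w=100) cum 100
  x=4 (B, w=90) cum 190  ← median
  x=4 (E, w=30) cum 220
  x=5 (C, w=7) cum 227
  x=13 (F, w=70) cum 297
  x=14 (A, w=4) cum 301
⇒ x* = 4
y-coordinate, sorted with cumulative weight:
  y=2 (F, w=70) cum 70
  y=2 (E, w=30) cum 100
  y=5 (C, w=7) cum 107
  y=7 (D, w=100) cum 207  ← median
  y=10 (B, w=90) cum 297
  y=13 (A, w=4) cum 301
⇒ y* = 7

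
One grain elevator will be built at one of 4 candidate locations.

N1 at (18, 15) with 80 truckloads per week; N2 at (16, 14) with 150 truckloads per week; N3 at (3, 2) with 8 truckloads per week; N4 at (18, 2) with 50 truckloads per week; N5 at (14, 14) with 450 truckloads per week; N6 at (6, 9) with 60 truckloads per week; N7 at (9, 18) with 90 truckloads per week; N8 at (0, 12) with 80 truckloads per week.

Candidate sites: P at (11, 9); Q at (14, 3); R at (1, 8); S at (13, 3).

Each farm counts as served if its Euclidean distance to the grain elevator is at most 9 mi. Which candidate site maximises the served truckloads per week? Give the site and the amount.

Coverage radius r = 9 mi; a point is covered iff (Δx)²+(Δy)² ≤ 9² = 81.
  P (11, 9): covers {N2, N5, N6} → 660
  Q (14, 3): covers {N4} → 50
  R (1, 8): covers {N3, N6, N8} → 148
  S (13, 3): covers {N4} → 50
Maximum coverage at P: 660 truckloads per week.

P, covering 660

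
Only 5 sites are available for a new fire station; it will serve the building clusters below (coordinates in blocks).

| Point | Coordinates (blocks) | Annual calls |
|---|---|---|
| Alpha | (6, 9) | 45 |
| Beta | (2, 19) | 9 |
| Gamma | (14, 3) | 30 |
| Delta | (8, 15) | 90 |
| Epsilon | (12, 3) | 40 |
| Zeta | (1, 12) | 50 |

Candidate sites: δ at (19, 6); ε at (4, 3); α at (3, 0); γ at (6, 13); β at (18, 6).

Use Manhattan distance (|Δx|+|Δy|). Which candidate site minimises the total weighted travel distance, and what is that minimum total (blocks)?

γ, total 2110 blocks

Total weighted distance at each candidate:
  δ (19, 6): total = 4630
  ε (4, 3): total = 3182
  α (3, 0): total = 4120
  γ (6, 13): total = 2110
  β (18, 6): total = 4366
Minimum is at γ with total 2110 blocks.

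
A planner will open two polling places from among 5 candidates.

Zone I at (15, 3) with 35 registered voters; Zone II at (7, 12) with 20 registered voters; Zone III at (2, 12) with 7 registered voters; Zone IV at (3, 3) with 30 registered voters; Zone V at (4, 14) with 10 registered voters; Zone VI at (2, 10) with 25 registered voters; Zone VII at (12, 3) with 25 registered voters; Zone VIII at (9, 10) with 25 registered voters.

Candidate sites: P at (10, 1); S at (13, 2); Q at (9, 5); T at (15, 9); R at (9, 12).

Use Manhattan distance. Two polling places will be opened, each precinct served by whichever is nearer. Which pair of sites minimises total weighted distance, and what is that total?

Evaluate every pair (each demand assigned to the nearer of the two):
  {S, R}: total = 919
  {P, R}: total = 1049
  {Q, R}: total = 1079
  {S, Q}: total = 1238
  {T, R}: total = 1319
  {Q, T}: total = 1418
  {P, Q}: total = 1428
  {S, T}: total = 1502
  {P, T}: total = 1597
  {P, S}: total = 1703
Best pair: {S, R} with total 919.

{S, R}, total 919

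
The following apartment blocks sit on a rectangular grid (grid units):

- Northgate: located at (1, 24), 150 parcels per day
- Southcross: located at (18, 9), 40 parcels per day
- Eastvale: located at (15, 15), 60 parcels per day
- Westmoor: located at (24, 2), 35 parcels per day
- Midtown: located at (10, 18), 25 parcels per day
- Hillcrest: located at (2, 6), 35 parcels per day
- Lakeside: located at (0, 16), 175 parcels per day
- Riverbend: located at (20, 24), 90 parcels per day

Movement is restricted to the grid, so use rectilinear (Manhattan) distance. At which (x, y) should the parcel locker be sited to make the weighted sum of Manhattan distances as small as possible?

Manhattan distance separates: Σwᵢ(|x−xᵢ|+|y−yᵢ|) = Σwᵢ|x−xᵢ| + Σwᵢ|y−yᵢ|, so x and y are optimised independently as 1-D weighted medians.
Total weight W = 610; half = 305.
x-coordinate, sorted with cumulative weight:
  x=0 (Lakeside, w=175) cum 175
  x=1 (Northgate, w=150) cum 325  ← median
  x=2 (Hillcrest, w=35) cum 360
  x=10 (Midtown, w=25) cum 385
  x=15 (Eastvale, w=60) cum 445
  x=18 (Southcross, w=40) cum 485
  x=20 (Riverbend, w=90) cum 575
  x=24 (Westmoor, w=35) cum 610
⇒ x* = 1
y-coordinate, sorted with cumulative weight:
  y=2 (Westmoor, w=35) cum 35
  y=6 (Hillcrest, w=35) cum 70
  y=9 (Southcross, w=40) cum 110
  y=15 (Eastvale, w=60) cum 170
  y=16 (Lakeside, w=175) cum 345  ← median
  y=18 (Midtown, w=25) cum 370
  y=24 (Northgate, w=150) cum 520
  y=24 (Riverbend, w=90) cum 610
⇒ y* = 16

(1, 16)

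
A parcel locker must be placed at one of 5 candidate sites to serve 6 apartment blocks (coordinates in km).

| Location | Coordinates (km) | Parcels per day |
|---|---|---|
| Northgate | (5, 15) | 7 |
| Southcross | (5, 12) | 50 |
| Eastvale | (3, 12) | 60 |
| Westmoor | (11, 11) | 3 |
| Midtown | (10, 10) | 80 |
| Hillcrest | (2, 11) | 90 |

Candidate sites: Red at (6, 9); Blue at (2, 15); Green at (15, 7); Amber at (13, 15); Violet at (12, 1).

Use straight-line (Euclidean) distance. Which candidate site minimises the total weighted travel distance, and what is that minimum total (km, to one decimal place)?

Total weighted distance at each candidate:
  Red (6, 9): total = 1203.7
  Blue (2, 15): total = 1567.1
  Green (15, 7): total = 3136.2
  Amber (13, 15): total = 2642.9
  Violet (12, 1): total = 3654.8
Minimum is at Red with total 1203.7 km.

Red, total 1203.7 km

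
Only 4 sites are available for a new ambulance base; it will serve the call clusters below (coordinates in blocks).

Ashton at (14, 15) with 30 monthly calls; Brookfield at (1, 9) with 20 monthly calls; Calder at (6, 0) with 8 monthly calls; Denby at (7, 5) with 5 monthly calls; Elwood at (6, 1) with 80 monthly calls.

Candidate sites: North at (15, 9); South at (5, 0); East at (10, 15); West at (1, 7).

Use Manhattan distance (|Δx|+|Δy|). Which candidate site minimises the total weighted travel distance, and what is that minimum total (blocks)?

Total weighted distance at each candidate:
  North (15, 9): total = 2054
  South (5, 0): total = 1183
  East (10, 15): total = 2077
  West (1, 7): total = 1686
Minimum is at South with total 1183 blocks.

South, total 1183 blocks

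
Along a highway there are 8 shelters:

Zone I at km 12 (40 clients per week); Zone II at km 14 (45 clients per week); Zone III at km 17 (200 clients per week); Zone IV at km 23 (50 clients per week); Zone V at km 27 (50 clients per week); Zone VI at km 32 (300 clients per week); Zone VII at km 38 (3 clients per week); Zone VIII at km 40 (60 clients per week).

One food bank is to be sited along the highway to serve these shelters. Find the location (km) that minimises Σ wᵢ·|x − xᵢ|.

For a sum of weighted absolute distances on a line, the optimum is the weighted median (not the mean). Total weight W = 748; half-weight = 374.
Sort by position and accumulate weight:
  km 12 (Zone I, w=40) → cum 40
  km 14 (Zone II, w=45) → cum 85
  km 17 (Zone III, w=200) → cum 285
  km 23 (Zone IV, w=50) → cum 335
  km 27 (Zone V, w=50) → cum 385  ≥ 374 → median here
  km 32 (Zone VI, w=300) → cum 685
  km 38 (Zone VII, w=3) → cum 688
  km 40 (Zone VIII, w=60) → cum 748
Optimal location: km 27.

x = 27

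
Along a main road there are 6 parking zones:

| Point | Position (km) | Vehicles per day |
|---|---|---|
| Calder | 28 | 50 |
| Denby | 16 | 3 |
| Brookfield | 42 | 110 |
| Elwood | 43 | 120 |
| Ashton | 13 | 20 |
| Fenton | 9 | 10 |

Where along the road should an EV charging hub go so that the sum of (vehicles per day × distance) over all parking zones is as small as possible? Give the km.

For a sum of weighted absolute distances on a line, the optimum is the weighted median (not the mean). Total weight W = 313; half-weight = 156.5.
Sort by position and accumulate weight:
  km 9 (Fenton, w=10) → cum 10
  km 13 (Ashton, w=20) → cum 30
  km 16 (Denby, w=3) → cum 33
  km 28 (Calder, w=50) → cum 83
  km 42 (Brookfield, w=110) → cum 193  ≥ 156.5 → median here
  km 43 (Elwood, w=120) → cum 313
Optimal location: km 42.

x = 42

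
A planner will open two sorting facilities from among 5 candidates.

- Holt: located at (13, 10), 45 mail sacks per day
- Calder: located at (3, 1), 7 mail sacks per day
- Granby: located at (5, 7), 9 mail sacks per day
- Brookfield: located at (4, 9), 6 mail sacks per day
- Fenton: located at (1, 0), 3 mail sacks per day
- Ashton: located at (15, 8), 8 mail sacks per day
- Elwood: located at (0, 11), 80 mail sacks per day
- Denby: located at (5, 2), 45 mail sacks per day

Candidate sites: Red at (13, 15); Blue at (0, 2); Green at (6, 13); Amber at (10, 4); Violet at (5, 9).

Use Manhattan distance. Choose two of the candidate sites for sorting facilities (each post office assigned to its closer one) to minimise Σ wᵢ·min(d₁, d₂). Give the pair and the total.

{Red, Violet}, total 1305

Evaluate every pair (each demand assigned to the nearer of the two):
  {Red, Violet}: total = 1305
  {Blue, Violet}: total = 1339
  {Red, Blue}: total = 1435
  {Amber, Violet}: total = 1485
  {Green, Violet}: total = 1501
  {Blue, Green}: total = 1563
  {Blue, Amber}: total = 1597
  {Green, Amber}: total = 1640
  {Red, Green}: total = 1735
  {Red, Amber}: total = 2219
Best pair: {Red, Violet} with total 1305.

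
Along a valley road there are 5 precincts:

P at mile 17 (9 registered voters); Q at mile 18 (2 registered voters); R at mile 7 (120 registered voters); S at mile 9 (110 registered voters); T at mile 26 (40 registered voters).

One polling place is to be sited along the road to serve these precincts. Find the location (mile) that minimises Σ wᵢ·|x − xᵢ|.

x = 9

For a sum of weighted absolute distances on a line, the optimum is the weighted median (not the mean). Total weight W = 281; half-weight = 140.5.
Sort by position and accumulate weight:
  mile 7 (R, w=120) → cum 120
  mile 9 (S, w=110) → cum 230  ≥ 140.5 → median here
  mile 17 (P, w=9) → cum 239
  mile 18 (Q, w=2) → cum 241
  mile 26 (T, w=40) → cum 281
Optimal location: mile 9.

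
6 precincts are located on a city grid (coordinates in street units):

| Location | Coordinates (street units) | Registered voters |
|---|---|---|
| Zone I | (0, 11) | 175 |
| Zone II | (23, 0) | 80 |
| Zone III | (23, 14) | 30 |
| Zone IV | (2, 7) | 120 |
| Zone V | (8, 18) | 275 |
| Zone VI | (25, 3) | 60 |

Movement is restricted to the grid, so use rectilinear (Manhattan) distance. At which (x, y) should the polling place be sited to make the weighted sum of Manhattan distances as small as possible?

Manhattan distance separates: Σwᵢ(|x−xᵢ|+|y−yᵢ|) = Σwᵢ|x−xᵢ| + Σwᵢ|y−yᵢ|, so x and y are optimised independently as 1-D weighted medians.
Total weight W = 740; half = 370.
x-coordinate, sorted with cumulative weight:
  x=0 (Zone I, w=175) cum 175
  x=2 (Zone IV, w=120) cum 295
  x=8 (Zone V, w=275) cum 570  ← median
  x=23 (Zone II, w=80) cum 650
  x=23 (Zone III, w=30) cum 680
  x=25 (Zone VI, w=60) cum 740
⇒ x* = 8
y-coordinate, sorted with cumulative weight:
  y=0 (Zone II, w=80) cum 80
  y=3 (Zone VI, w=60) cum 140
  y=7 (Zone IV, w=120) cum 260
  y=11 (Zone I, w=175) cum 435  ← median
  y=14 (Zone III, w=30) cum 465
  y=18 (Zone V, w=275) cum 740
⇒ y* = 11

(8, 11)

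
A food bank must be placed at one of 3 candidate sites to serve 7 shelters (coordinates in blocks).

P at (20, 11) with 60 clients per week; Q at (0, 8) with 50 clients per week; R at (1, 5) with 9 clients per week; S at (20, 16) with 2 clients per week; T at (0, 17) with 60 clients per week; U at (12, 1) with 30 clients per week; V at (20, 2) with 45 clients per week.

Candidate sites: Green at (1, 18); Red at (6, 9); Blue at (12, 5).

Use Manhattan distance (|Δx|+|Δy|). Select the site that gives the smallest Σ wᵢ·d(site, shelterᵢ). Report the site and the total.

Red, total 3638 blocks

Total weighted distance at each candidate:
  Green (1, 18): total = 4804
  Red (6, 9): total = 3638
  Blue (12, 5): total = 3782
Minimum is at Red with total 3638 blocks.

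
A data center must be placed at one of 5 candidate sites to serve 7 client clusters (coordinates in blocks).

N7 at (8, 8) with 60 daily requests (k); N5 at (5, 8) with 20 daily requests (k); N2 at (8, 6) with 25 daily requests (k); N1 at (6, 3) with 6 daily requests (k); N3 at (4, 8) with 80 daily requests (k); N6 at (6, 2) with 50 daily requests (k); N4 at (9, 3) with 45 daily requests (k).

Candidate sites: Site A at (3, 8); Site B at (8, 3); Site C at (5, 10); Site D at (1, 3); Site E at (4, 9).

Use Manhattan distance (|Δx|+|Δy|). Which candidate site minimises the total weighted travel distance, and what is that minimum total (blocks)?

Site B, total 1462 blocks

Total weighted distance at each candidate:
  Site A (3, 8): total = 1588
  Site B (8, 3): total = 1462
  Site C (5, 10): total = 1748
  Site D (1, 3): total = 2480
  Site E (4, 9): total = 1588
Minimum is at Site B with total 1462 blocks.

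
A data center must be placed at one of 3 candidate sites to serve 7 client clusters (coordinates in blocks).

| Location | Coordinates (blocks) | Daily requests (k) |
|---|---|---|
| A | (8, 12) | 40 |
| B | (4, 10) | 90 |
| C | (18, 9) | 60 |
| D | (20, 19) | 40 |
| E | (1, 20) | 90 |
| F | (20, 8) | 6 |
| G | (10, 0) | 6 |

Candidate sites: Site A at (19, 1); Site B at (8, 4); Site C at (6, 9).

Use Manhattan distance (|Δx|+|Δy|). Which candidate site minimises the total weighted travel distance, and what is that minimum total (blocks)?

Site C, total 3758 blocks

Total weighted distance at each candidate:
  Site A (19, 1): total = 7778
  Site B (8, 4): total = 5402
  Site C (6, 9): total = 3758
Minimum is at Site C with total 3758 blocks.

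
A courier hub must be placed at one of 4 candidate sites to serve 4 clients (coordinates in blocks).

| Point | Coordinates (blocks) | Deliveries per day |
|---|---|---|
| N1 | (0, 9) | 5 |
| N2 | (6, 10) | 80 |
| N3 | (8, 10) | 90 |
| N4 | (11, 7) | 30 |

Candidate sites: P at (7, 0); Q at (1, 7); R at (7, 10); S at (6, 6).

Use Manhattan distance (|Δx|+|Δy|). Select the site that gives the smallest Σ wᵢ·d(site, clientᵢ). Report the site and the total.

Total weighted distance at each candidate:
  P (7, 0): total = 2280
  Q (1, 7): total = 1855
  R (7, 10): total = 420
  S (6, 6): total = 1085
Minimum is at R with total 420 blocks.

R, total 420 blocks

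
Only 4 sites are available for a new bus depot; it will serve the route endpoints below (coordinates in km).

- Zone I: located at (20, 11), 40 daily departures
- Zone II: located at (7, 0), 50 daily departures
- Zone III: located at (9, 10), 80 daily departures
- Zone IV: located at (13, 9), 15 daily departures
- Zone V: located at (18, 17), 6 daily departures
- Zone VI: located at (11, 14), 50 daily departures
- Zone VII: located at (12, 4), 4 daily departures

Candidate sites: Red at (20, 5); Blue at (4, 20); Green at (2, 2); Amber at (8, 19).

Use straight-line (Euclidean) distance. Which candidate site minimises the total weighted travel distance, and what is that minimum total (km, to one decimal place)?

Total weighted distance at each candidate:
  Red (20, 5): total = 2765.6
  Blue (4, 20): total = 3471.5
  Green (2, 2): total = 3042.6
  Amber (8, 19): total = 2835.2
Minimum is at Red with total 2765.6 km.

Red, total 2765.6 km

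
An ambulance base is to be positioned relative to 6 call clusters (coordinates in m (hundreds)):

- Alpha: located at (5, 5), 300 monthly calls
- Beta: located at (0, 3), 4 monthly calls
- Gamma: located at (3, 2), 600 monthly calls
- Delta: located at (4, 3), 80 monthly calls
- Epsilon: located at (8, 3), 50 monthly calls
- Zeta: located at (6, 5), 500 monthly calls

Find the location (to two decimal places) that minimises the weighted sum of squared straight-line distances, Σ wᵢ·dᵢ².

(4.58, 3.65)

The minimiser of Σwᵢ‖p−pᵢ‖² is the weighted centroid p* = (Σwᵢpᵢ)/(Σwᵢ).
Σwᵢ = 1534.
Σwᵢxᵢ = 300·5 + 4·0 + 600·3 + 80·4 + 50·8 + 500·6 = 7020.
Σwᵢyᵢ = 300·5 + 4·3 + 600·2 + 80·3 + 50·3 + 500·5 = 5602.
x* = 7020/1534 = 4.58, y* = 5602/1534 = 3.65.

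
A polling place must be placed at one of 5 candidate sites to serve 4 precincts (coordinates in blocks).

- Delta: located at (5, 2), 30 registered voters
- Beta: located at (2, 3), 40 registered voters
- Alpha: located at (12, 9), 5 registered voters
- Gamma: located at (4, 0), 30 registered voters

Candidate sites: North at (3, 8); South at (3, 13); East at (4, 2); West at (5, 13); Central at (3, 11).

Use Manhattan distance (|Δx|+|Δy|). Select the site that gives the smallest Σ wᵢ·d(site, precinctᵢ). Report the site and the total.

East, total 285 blocks

Total weighted distance at each candidate:
  North (3, 8): total = 800
  South (3, 13): total = 1315
  East (4, 2): total = 285
  West (5, 13): total = 1325
  Central (3, 11): total = 1105
Minimum is at East with total 285 blocks.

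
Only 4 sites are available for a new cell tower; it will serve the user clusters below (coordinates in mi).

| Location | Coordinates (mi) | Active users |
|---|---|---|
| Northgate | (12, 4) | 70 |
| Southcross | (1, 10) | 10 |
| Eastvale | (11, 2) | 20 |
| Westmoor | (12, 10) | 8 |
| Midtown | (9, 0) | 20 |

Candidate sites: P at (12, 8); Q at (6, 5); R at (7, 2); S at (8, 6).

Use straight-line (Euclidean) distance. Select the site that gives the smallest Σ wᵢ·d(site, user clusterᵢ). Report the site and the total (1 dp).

S, total 660.6 mi

Total weighted distance at each candidate:
  P (12, 8): total = 700.3
  Q (6, 5): total = 792.2
  R (7, 2): total = 689.0
  S (8, 6): total = 660.6
Minimum is at S with total 660.6 mi.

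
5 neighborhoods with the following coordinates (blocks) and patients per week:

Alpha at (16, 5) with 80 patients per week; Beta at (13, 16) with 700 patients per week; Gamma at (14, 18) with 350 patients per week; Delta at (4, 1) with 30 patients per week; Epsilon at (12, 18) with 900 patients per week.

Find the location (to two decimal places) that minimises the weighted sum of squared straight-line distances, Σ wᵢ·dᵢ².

The minimiser of Σwᵢ‖p−pᵢ‖² is the weighted centroid p* = (Σwᵢpᵢ)/(Σwᵢ).
Σwᵢ = 2060.
Σwᵢxᵢ = 80·16 + 700·13 + 350·14 + 30·4 + 900·12 = 26200.
Σwᵢyᵢ = 80·5 + 700·16 + 350·18 + 30·1 + 900·18 = 34130.
x* = 26200/2060 = 12.72, y* = 34130/2060 = 16.57.

(12.72, 16.57)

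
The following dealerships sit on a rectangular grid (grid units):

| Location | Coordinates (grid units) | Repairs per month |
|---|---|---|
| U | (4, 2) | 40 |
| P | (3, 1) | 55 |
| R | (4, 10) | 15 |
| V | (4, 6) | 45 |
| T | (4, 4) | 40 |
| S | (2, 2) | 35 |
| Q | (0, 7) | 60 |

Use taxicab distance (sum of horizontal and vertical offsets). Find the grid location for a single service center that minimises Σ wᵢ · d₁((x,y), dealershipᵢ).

(3, 4)

Manhattan distance separates: Σwᵢ(|x−xᵢ|+|y−yᵢ|) = Σwᵢ|x−xᵢ| + Σwᵢ|y−yᵢ|, so x and y are optimised independently as 1-D weighted medians.
Total weight W = 290; half = 145.
x-coordinate, sorted with cumulative weight:
  x=0 (Q, w=60) cum 60
  x=2 (S, w=35) cum 95
  x=3 (P, w=55) cum 150  ← median
  x=4 (U, w=40) cum 190
  x=4 (R, w=15) cum 205
  x=4 (V, w=45) cum 250
  x=4 (T, w=40) cum 290
⇒ x* = 3
y-coordinate, sorted with cumulative weight:
  y=1 (P, w=55) cum 55
  y=2 (U, w=40) cum 95
  y=2 (S, w=35) cum 130
  y=4 (T, w=40) cum 170  ← median
  y=6 (V, w=45) cum 215
  y=7 (Q, w=60) cum 275
  y=10 (R, w=15) cum 290
⇒ y* = 4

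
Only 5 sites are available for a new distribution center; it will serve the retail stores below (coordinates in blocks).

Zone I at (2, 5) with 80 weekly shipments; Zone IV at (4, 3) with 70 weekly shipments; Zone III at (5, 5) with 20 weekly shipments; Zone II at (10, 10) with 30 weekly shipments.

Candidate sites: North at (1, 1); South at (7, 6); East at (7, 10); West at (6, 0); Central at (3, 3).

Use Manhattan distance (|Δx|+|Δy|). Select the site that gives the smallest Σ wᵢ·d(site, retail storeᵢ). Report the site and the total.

Central, total 810 blocks

Total weighted distance at each candidate:
  North (1, 1): total = 1450
  South (7, 6): total = 1170
  East (7, 10): total = 1730
  West (6, 0): total = 1610
  Central (3, 3): total = 810
Minimum is at Central with total 810 blocks.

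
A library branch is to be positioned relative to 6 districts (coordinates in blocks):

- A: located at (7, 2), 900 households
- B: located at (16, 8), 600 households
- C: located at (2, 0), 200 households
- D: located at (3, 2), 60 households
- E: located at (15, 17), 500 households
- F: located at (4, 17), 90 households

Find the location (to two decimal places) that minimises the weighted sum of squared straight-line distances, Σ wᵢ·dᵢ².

(10.36, 7.13)

The minimiser of Σwᵢ‖p−pᵢ‖² is the weighted centroid p* = (Σwᵢpᵢ)/(Σwᵢ).
Σwᵢ = 2350.
Σwᵢxᵢ = 900·7 + 600·16 + 200·2 + 60·3 + 500·15 + 90·4 = 24340.
Σwᵢyᵢ = 900·2 + 600·8 + 200·0 + 60·2 + 500·17 + 90·17 = 16750.
x* = 24340/2350 = 10.36, y* = 16750/2350 = 7.13.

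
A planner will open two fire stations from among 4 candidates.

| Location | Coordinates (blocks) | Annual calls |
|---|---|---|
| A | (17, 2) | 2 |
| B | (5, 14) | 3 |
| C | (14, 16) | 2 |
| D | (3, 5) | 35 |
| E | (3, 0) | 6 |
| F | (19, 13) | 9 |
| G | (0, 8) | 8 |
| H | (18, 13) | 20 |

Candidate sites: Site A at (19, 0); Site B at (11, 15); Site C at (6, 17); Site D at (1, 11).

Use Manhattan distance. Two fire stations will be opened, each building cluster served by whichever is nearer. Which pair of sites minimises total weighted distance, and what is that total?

{Site B, Site D}, total 727

Evaluate every pair (each demand assigned to the nearer of the two):
  {Site B, Site D}: total = 727
  {Site A, Site D}: total = 852
  {Site C, Site D}: total = 943
  {Site B, Site C}: total = 1093
  {Site A, Site C}: total = 1176
  {Site A, Site B}: total = 1177
Best pair: {Site B, Site D} with total 727.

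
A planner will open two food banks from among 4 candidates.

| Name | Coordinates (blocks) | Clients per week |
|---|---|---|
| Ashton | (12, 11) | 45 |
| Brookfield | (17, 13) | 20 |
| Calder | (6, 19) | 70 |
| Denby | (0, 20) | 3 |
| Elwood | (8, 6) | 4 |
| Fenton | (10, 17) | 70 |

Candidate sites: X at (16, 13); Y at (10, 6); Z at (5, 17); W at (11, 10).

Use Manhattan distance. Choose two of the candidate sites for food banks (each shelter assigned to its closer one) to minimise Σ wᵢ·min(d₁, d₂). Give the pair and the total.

Evaluate every pair (each demand assigned to the nearer of the two):
  {Z, W}: total = 882
  {X, Z}: total = 930
  {Y, Z}: total = 1187
  {X, W}: total = 1741
  {Y, W}: total = 1881
  {X, Y}: total = 2187
Best pair: {Z, W} with total 882.

{Z, W}, total 882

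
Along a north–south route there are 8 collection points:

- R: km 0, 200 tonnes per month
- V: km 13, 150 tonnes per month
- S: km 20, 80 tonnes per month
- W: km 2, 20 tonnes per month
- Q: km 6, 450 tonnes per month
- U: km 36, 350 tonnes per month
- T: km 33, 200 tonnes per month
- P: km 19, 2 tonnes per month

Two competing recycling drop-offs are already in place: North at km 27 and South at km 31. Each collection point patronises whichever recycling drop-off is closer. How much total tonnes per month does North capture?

902

The indifferent point is the midpoint (27+31)/2 = 29; collection points left of it (closer to North at 27) go to North, those right go to South.
  R at 0 (w=200) → North
  W at 2 (w=20) → North
  Q at 6 (w=450) → North
  V at 13 (w=150) → North
  P at 19 (w=2) → North
  S at 20 (w=80) → North
  T at 33 (w=200) → South
  U at 36 (w=350) → South
North captures 902; South captures 550.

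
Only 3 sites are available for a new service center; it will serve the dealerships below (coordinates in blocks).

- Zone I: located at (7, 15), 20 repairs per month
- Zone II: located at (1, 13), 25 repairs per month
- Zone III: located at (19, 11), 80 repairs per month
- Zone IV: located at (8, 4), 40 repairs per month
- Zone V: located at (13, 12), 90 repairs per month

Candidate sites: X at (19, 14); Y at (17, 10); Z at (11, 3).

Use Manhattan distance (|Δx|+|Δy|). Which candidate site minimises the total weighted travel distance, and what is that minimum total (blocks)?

Y, total 2155 blocks

Total weighted distance at each candidate:
  X (19, 14): total = 2535
  Y (17, 10): total = 2155
  Z (11, 3): total = 3250
Minimum is at Y with total 2155 blocks.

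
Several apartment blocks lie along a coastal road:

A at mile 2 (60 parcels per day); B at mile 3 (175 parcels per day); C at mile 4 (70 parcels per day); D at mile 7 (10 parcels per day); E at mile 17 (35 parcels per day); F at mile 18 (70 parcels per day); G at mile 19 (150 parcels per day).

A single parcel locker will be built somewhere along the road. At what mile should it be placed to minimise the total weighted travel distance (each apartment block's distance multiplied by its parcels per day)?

For a sum of weighted absolute distances on a line, the optimum is the weighted median (not the mean). Total weight W = 570; half-weight = 285.
Sort by position and accumulate weight:
  mile 2 (A, w=60) → cum 60
  mile 3 (B, w=175) → cum 235
  mile 4 (C, w=70) → cum 305  ≥ 285 → median here
  mile 7 (D, w=10) → cum 315
  mile 17 (E, w=35) → cum 350
  mile 18 (F, w=70) → cum 420
  mile 19 (G, w=150) → cum 570
Optimal location: mile 4.

x = 4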